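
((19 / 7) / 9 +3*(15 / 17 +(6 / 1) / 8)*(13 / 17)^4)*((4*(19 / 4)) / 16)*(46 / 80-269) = -16027616986117 / 25443837440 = -629.92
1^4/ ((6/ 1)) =1/ 6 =0.17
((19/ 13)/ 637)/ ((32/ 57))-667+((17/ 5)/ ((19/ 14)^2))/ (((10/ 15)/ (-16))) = -340222068961/ 478310560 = -711.30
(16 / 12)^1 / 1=4 / 3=1.33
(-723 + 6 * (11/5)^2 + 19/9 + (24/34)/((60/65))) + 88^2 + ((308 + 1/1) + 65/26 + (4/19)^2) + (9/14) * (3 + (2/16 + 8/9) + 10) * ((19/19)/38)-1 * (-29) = 2286906038467/309304800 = 7393.70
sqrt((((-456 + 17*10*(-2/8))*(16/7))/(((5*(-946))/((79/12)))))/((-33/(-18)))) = sqrt(237076630)/16555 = 0.93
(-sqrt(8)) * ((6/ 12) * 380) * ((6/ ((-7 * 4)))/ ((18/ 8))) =760 * sqrt(2)/ 21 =51.18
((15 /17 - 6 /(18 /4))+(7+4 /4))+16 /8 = 487 /51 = 9.55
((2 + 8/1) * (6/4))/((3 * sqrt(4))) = 2.50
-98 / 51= -1.92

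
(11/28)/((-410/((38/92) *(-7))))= 209/75440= 0.00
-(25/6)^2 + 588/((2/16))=168719/36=4686.64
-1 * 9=-9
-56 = -56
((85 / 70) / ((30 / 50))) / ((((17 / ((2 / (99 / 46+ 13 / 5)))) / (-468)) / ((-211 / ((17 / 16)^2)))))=9690470400 / 2211139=4382.57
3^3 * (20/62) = 270/31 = 8.71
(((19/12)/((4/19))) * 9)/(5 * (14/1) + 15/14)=7581/7960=0.95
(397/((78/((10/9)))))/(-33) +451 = 5221948/11583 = 450.83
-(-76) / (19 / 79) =316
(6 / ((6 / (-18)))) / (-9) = 2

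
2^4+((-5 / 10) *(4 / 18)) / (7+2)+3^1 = 1538 / 81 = 18.99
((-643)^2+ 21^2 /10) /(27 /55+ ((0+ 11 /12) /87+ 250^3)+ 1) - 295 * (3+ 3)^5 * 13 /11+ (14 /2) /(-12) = -321060007400851090297 /118428761380116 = -2710996.92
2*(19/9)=38/9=4.22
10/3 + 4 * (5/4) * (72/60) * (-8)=-44.67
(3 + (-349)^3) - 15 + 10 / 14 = -297559922 / 7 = -42508560.29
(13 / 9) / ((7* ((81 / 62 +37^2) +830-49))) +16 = 134448854 / 8403003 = 16.00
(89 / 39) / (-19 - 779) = -89 / 31122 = -0.00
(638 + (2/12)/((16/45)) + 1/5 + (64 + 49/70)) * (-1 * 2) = -112539/80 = -1406.74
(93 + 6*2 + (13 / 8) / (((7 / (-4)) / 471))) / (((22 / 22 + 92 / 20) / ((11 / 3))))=-85305 / 392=-217.61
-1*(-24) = 24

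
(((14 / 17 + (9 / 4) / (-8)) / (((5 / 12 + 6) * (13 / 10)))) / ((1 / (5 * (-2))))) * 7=-22125 / 4862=-4.55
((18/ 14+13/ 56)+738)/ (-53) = -41413/ 2968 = -13.95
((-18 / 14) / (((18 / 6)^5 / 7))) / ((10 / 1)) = -1 / 270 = -0.00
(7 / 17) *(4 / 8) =7 / 34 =0.21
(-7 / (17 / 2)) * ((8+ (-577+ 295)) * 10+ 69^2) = -28294 / 17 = -1664.35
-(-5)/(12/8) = 10/3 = 3.33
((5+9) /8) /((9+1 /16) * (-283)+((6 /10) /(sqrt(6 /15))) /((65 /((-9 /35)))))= -0.00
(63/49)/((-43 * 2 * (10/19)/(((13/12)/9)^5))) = -7054567/9828172247040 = -0.00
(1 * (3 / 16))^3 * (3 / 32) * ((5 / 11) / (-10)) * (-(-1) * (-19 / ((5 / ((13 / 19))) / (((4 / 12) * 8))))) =0.00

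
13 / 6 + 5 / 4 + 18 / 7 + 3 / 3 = 587 / 84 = 6.99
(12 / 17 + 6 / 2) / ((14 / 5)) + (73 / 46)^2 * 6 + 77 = 840253 / 8993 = 93.43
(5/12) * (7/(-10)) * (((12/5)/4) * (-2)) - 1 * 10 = -193/20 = -9.65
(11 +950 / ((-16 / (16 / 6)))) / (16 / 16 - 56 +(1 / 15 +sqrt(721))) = 33150*sqrt(721) / 516751 +17680 / 5017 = 5.25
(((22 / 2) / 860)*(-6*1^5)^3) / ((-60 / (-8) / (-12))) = 4752 / 1075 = 4.42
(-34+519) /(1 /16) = 7760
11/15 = 0.73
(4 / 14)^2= 4 / 49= 0.08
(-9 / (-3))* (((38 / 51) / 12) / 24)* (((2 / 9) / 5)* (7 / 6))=133 / 330480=0.00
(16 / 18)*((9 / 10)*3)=12 / 5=2.40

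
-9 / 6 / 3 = -1 / 2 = -0.50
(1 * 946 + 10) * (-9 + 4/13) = -108028/13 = -8309.85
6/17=0.35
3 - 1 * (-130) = 133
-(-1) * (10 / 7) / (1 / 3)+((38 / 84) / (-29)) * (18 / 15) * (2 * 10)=794 / 203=3.91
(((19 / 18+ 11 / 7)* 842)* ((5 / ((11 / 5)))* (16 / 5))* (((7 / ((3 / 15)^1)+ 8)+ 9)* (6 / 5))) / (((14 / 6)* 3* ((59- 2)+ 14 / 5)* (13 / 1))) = 89184640 / 483483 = 184.46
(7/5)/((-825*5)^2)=7/85078125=0.00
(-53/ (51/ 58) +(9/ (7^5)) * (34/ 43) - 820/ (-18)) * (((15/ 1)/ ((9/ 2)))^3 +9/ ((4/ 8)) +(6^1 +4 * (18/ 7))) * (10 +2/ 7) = -175506993938560/ 16254268191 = -10797.59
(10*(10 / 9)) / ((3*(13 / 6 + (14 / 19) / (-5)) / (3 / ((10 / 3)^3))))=0.15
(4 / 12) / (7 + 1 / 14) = 14 / 297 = 0.05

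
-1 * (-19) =19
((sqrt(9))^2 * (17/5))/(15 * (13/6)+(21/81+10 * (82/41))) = 8262/14245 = 0.58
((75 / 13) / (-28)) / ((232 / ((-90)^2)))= -151875 / 21112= -7.19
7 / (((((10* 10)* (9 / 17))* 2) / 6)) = 119 / 300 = 0.40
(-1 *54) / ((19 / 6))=-17.05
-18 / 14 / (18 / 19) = -19 / 14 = -1.36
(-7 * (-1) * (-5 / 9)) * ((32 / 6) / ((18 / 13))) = -3640 / 243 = -14.98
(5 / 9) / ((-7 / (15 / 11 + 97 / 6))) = -1.39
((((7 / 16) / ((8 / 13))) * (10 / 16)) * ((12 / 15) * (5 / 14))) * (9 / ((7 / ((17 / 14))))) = 9945 / 50176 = 0.20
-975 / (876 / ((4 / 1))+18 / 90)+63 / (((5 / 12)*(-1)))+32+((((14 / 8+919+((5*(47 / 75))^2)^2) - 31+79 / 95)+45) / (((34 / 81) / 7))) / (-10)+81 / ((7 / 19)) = -1624.75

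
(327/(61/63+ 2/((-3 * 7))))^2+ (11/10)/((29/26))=12307721344/87725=140298.90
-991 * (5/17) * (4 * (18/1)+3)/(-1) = 371625/17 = 21860.29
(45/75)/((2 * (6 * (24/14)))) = 7/240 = 0.03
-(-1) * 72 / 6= 12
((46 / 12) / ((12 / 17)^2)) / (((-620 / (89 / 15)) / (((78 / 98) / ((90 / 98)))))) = -7690579 / 120528000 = -0.06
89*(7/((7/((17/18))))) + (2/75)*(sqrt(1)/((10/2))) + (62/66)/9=6249271/74250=84.17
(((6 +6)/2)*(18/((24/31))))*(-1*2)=-279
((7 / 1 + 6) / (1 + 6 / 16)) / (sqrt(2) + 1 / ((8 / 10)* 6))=-12480 / 12397 + 59904* sqrt(2) / 12397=5.83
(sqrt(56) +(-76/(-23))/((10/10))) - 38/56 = 1691/644 +2 * sqrt(14) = 10.11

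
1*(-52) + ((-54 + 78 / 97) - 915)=-98959 / 97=-1020.20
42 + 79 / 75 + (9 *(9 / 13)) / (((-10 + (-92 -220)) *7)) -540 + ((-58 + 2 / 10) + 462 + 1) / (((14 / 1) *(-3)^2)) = -3255160661 / 6592950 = -493.73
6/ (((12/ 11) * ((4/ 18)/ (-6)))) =-297/ 2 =-148.50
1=1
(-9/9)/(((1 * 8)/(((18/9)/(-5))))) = 1/20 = 0.05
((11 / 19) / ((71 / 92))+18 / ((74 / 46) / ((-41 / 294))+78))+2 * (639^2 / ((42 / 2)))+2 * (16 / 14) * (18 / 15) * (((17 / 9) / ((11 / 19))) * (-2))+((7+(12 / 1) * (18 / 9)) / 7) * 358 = 219486845656249 / 5425286790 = 40456.27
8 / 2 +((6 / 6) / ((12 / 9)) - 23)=-73 / 4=-18.25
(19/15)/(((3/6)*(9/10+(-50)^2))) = 76/75027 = 0.00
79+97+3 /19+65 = 241.16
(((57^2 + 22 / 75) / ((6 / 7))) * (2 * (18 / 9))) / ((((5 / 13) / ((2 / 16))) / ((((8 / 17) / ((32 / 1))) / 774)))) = 22176427 / 236844000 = 0.09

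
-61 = -61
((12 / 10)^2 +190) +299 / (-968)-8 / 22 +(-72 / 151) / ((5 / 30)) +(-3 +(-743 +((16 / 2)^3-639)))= -2503468477 / 3654200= -685.09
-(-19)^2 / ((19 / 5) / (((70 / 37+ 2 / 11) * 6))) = -1182.01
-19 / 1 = -19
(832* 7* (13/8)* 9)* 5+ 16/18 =3832928/9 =425880.89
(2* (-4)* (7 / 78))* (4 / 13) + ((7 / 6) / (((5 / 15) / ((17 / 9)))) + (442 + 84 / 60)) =6841309 / 15210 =449.79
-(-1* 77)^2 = -5929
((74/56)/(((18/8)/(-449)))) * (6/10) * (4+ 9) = -215969/105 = -2056.85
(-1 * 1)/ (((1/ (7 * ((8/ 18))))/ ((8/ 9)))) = -224/ 81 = -2.77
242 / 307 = 0.79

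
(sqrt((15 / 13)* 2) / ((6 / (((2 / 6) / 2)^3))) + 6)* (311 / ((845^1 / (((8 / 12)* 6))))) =311* sqrt(390) / 3559140 + 7464 / 845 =8.83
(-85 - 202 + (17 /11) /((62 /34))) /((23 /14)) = -1366092 /7843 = -174.18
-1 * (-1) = 1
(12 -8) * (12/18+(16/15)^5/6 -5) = -37390348/2278125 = -16.41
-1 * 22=-22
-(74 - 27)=-47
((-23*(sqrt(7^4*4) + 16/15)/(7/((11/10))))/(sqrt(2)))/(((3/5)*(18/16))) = -751916*sqrt(2)/2835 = -375.09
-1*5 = -5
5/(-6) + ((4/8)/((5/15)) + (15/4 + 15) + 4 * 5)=473/12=39.42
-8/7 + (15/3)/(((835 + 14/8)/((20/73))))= -1951848/1710317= -1.14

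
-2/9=-0.22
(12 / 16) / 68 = 3 / 272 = 0.01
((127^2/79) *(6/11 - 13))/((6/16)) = -17677384/2607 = -6780.74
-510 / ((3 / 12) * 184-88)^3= 85 / 12348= 0.01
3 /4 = 0.75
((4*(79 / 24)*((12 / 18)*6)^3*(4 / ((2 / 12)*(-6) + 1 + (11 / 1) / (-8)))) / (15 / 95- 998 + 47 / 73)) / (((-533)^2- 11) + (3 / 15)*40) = 28050688 / 3241617421383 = 0.00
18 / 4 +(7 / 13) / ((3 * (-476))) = 11933 / 2652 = 4.50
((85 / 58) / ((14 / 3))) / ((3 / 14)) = 1.47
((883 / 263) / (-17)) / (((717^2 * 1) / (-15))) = 0.00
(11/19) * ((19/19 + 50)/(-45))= -187/285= -0.66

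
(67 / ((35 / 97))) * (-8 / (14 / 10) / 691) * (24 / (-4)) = 311952 / 33859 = 9.21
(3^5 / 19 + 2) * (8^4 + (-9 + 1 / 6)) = 6890963 / 114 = 60447.04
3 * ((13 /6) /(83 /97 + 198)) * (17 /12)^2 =364429 /5555232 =0.07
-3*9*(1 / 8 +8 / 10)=-999 / 40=-24.98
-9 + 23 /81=-706 /81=-8.72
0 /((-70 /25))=0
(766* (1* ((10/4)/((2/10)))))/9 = 9575/9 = 1063.89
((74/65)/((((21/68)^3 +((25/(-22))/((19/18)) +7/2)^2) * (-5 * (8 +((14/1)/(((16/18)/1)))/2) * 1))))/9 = -8130944881664/30115338015587175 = -0.00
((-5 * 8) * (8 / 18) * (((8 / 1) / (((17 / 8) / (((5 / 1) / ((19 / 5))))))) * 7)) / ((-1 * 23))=26.80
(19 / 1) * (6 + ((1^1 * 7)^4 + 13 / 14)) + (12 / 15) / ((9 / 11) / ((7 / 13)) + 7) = 262609229 / 5740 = 45750.74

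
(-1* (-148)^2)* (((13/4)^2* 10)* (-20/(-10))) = -4627220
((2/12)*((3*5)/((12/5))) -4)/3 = -71/72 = -0.99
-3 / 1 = -3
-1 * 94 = -94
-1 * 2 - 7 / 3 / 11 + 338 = 335.79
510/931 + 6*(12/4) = 17268/931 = 18.55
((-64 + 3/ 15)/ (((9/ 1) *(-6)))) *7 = 2233/ 270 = 8.27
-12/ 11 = -1.09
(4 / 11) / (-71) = -4 / 781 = -0.01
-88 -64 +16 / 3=-440 / 3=-146.67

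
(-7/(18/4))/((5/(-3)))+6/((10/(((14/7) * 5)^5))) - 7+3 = 899954/15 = 59996.93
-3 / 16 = -0.19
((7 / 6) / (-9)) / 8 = -7 / 432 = -0.02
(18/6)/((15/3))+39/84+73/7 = 1609/140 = 11.49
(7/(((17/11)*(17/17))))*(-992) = -76384/17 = -4493.18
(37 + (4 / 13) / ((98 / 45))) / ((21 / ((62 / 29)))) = 1466858 / 387933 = 3.78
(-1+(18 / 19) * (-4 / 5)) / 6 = -167 / 570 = -0.29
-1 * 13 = -13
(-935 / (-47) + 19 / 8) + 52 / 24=27563 / 1128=24.44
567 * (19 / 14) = 1539 / 2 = 769.50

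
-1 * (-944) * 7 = 6608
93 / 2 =46.50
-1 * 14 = -14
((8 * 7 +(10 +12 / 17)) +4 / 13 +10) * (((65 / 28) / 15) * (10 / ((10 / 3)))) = 4255 / 119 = 35.76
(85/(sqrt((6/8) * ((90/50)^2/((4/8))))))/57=425 * sqrt(6)/1539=0.68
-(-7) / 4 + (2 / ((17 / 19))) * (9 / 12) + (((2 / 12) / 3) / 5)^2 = 235921 / 68850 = 3.43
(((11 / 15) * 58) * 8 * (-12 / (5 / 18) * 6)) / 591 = -734976 / 4925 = -149.23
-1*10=-10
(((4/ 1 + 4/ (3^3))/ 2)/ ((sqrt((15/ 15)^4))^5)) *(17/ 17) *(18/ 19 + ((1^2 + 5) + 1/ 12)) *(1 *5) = 112210/ 1539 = 72.91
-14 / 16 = -0.88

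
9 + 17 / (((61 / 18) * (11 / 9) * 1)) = 8793 / 671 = 13.10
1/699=0.00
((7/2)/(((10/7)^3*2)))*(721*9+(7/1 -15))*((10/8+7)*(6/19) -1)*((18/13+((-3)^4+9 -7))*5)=2634836.73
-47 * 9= -423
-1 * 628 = -628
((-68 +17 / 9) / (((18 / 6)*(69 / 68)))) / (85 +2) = -40460 / 162081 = -0.25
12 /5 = 2.40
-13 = -13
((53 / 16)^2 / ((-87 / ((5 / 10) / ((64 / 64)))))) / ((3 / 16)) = -2809 / 8352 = -0.34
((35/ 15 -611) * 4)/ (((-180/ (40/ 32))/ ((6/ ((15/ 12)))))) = 3652/ 45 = 81.16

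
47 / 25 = 1.88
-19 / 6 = -3.17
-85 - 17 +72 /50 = -2514 /25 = -100.56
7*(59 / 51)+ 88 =4901 / 51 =96.10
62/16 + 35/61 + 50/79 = 195909/38552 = 5.08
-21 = -21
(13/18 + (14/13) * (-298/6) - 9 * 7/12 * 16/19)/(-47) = 254249/208962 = 1.22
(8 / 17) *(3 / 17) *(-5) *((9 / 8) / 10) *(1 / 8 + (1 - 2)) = 189 / 4624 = 0.04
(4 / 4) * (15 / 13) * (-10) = -150 / 13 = -11.54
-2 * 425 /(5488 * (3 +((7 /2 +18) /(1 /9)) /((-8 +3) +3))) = 17 /10290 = 0.00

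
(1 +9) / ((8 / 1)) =5 / 4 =1.25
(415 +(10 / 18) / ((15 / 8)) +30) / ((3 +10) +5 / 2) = 24046 / 837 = 28.73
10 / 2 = 5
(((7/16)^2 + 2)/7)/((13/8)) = 561/2912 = 0.19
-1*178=-178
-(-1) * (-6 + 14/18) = -5.22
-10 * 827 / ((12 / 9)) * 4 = -24810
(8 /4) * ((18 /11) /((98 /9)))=162 /539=0.30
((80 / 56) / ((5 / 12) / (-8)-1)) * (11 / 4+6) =-1200 / 101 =-11.88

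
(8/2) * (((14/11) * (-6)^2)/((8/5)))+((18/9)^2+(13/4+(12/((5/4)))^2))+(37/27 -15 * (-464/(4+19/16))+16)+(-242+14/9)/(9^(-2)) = -44132654309/2465100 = -17902.99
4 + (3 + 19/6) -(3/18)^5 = 79055/7776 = 10.17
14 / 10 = 7 / 5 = 1.40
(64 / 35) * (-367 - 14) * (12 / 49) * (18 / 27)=-195072 / 1715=-113.74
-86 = -86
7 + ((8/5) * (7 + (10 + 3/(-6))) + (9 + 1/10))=85/2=42.50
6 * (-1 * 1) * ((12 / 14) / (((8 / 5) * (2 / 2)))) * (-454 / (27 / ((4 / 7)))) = 4540 / 147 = 30.88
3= 3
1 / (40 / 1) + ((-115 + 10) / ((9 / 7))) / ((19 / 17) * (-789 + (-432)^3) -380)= 4595660329 / 183819749160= 0.03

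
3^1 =3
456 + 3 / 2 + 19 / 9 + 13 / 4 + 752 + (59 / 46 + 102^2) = 9621479 / 828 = 11620.14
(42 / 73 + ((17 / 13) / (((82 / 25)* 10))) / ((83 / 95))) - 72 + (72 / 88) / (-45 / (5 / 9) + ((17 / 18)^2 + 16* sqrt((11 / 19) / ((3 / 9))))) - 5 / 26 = -121170871734497232763 / 1692748922361704636 - 15116544* sqrt(627) / 131040153497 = -71.59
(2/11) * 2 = 4/11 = 0.36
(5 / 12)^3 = 125 / 1728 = 0.07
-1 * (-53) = 53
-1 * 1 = -1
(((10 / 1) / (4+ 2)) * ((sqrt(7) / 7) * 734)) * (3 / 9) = 154.13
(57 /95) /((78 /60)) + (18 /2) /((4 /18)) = 1065 /26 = 40.96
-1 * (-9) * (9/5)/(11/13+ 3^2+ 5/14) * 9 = 44226/3095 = 14.29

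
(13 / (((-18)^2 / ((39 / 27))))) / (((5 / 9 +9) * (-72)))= -169 / 2006208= -0.00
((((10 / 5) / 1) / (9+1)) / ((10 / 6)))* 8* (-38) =-912 / 25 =-36.48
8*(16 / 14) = 64 / 7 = 9.14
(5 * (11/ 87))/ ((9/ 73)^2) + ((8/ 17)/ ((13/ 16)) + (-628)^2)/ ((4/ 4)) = 394426.17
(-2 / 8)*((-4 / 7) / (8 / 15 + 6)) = 15 / 686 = 0.02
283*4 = 1132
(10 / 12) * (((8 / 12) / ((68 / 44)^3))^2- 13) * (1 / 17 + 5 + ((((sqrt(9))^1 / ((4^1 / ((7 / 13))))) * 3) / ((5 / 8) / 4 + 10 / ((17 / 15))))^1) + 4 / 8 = -15654497360389423 / 281432420231742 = -55.62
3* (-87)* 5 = -1305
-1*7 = -7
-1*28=-28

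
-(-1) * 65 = 65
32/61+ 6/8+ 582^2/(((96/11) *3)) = 6314061/488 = 12938.65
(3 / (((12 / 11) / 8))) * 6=132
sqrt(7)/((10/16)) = 8 * sqrt(7)/5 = 4.23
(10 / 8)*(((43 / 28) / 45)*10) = 215 / 504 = 0.43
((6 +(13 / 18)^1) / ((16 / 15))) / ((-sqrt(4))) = -605 / 192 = -3.15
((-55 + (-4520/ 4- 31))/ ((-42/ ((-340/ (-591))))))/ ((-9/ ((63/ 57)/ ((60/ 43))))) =-23392/ 15957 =-1.47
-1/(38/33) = -33/38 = -0.87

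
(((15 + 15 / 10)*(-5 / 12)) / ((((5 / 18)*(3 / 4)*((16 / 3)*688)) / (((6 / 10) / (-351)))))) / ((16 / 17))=187 / 11448320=0.00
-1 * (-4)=4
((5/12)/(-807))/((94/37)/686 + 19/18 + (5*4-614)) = 63455/72872205986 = 0.00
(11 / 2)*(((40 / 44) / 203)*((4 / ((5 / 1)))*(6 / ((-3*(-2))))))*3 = 12 / 203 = 0.06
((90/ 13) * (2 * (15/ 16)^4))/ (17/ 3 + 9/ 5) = 34171875/ 23855104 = 1.43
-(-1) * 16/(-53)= -16/53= -0.30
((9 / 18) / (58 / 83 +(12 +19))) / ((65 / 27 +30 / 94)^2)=44553321 / 20998186400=0.00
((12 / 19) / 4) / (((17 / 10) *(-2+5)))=10 / 323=0.03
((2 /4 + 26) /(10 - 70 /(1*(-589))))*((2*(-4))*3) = -93651 /1490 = -62.85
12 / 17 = 0.71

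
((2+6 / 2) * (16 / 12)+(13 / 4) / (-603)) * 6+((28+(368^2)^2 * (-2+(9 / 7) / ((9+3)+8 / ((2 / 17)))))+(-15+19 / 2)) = -255965484825436 / 7035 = -36384574957.42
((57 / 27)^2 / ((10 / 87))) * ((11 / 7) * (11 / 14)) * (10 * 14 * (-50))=-63337450 / 189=-335118.78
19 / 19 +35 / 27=62 / 27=2.30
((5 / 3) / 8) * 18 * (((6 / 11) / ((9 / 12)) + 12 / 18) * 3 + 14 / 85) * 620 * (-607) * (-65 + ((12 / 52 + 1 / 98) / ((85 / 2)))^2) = 43717487732937348864 / 109644870335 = 398718951.46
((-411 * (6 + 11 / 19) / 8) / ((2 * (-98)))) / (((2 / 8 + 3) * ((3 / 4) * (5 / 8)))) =13700 / 12103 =1.13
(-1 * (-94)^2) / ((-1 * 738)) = 4418 / 369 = 11.97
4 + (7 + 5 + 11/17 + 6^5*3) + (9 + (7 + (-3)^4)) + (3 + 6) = 398661/17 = 23450.65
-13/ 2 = -6.50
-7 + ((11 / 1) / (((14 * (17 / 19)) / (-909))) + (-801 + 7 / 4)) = -1604.49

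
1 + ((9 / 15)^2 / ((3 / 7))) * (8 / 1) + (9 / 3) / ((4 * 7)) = 5479 / 700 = 7.83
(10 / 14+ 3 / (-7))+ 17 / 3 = 125 / 21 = 5.95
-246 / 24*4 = -41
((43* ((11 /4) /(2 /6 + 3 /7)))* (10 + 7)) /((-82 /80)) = -844305 /328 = -2574.10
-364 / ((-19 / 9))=3276 / 19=172.42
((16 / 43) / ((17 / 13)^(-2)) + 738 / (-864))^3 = -438889365699875 / 42441350289002496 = -0.01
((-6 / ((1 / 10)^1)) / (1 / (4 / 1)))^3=-13824000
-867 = -867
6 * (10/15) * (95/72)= 95/18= 5.28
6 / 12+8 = 17 / 2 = 8.50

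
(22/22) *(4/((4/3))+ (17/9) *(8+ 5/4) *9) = 641/4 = 160.25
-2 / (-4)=1 / 2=0.50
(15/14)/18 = 0.06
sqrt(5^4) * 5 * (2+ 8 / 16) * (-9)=-5625 / 2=-2812.50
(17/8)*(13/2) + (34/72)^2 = 9095/648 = 14.04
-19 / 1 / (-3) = 19 / 3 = 6.33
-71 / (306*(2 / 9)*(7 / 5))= -355 / 476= -0.75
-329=-329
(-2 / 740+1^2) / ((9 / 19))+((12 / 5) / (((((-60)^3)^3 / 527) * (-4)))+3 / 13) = 18873844992000253487 / 8078952960000000000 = 2.34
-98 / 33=-2.97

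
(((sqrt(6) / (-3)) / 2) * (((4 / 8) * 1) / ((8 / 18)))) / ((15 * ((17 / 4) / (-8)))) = 0.06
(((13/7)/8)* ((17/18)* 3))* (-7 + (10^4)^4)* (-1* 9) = -6629999999999995359/112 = -59196428571428529.99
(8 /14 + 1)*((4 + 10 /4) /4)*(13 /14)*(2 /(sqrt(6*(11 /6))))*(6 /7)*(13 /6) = 2197*sqrt(11) /2744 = 2.66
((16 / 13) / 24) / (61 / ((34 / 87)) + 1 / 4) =136 / 414609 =0.00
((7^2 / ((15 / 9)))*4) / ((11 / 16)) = 9408 / 55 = 171.05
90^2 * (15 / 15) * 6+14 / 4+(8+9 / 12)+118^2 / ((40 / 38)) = 1236801 / 20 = 61840.05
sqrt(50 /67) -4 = -4 + 5 * sqrt(134) /67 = -3.14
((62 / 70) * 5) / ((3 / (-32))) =-992 / 21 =-47.24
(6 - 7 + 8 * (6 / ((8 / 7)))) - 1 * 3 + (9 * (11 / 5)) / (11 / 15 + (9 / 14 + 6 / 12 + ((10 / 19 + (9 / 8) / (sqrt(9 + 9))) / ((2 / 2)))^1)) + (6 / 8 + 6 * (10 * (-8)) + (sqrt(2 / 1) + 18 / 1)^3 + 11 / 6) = 2827290823498 * sqrt(2) / 2904704447 + 192021634691177 / 34856453364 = 6885.45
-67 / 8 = -8.38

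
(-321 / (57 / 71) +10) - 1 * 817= -22930 / 19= -1206.84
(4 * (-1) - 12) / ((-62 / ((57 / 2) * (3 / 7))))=684 / 217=3.15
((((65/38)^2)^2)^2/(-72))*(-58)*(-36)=-9240699573828125/4347792138496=-2125.38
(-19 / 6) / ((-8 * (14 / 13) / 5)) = 1235 / 672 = 1.84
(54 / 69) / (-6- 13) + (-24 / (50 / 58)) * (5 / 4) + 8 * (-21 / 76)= -80958 / 2185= -37.05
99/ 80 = 1.24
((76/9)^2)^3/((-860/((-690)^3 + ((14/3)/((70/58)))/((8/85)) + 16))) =9495547475492839168/68555889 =138508122555.20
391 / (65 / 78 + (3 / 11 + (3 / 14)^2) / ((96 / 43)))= 80927616 / 202021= 400.59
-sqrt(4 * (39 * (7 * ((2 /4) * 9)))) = -3 * sqrt(546) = -70.10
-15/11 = -1.36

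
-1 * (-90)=90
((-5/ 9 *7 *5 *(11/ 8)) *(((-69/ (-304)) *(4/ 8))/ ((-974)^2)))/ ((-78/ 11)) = 487025/ 1079760254976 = 0.00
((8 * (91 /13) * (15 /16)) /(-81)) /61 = -35 /3294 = -0.01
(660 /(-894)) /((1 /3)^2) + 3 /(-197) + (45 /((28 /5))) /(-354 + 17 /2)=-1897648923 /283960922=-6.68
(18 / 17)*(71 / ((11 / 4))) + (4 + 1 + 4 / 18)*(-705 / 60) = -229051 / 6732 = -34.02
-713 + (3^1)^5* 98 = 23101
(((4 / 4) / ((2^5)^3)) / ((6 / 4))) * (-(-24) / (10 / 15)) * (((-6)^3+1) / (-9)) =215 / 12288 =0.02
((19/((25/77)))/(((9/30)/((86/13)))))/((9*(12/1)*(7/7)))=11.95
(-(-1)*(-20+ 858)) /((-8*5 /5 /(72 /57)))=-2514 /19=-132.32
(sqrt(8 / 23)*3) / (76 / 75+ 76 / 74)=8325*sqrt(46) / 65113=0.87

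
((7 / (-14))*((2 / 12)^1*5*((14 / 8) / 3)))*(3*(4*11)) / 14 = -55 / 24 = -2.29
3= 3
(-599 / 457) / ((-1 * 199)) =599 / 90943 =0.01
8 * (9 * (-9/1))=-648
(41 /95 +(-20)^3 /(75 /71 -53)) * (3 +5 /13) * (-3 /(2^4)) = -223208733 /2277340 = -98.01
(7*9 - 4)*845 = 49855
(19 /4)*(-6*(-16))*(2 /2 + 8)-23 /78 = 320089 /78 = 4103.71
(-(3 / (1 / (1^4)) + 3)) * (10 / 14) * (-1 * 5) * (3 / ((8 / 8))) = 450 / 7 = 64.29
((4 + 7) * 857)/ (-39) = -9427/ 39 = -241.72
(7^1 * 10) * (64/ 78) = 57.44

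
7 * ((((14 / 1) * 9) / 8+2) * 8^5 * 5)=20357120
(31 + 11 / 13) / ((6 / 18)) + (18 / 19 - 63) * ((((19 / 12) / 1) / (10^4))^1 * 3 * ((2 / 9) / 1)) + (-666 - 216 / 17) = -2577628951 / 4420000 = -583.17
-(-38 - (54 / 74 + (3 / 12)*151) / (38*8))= 1715391 / 44992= 38.13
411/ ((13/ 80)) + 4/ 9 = 295972/ 117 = 2529.68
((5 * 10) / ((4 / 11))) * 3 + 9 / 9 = 827 / 2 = 413.50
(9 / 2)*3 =27 / 2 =13.50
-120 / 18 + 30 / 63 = -130 / 21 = -6.19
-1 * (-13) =13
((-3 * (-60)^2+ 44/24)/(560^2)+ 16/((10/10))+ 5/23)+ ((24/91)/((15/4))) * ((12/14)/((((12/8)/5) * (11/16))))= 101958364979/6188582400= 16.48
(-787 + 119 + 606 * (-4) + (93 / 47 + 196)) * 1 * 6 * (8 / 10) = -3264456 / 235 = -13891.30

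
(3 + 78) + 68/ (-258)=10415/ 129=80.74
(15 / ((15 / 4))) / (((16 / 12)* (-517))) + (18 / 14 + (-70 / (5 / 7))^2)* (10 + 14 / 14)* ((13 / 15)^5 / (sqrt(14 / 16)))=-3 / 517 + 549221803702* sqrt(14) / 37209375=55228.01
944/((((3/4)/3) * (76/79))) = 74576/19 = 3925.05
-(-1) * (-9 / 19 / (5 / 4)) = -36 / 95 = -0.38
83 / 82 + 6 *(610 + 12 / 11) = 3667.56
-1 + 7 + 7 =13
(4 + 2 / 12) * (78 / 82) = 3.96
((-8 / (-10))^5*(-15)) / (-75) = 0.07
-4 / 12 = -1 / 3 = -0.33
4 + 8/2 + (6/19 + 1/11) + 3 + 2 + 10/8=12253/836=14.66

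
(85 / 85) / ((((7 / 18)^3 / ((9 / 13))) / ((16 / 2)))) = 419904 / 4459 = 94.17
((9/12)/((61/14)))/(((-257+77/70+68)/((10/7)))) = -150/114619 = -0.00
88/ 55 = 1.60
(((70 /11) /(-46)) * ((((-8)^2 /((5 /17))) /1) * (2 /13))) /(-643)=15232 /2114827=0.01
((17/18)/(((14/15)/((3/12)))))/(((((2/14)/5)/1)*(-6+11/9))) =-1275/688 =-1.85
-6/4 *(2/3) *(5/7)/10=-1/14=-0.07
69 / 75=23 / 25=0.92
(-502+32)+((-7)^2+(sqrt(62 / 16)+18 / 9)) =-419+sqrt(62) / 4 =-417.03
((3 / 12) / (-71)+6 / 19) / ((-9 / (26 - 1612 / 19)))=941915 / 461358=2.04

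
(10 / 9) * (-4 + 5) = 10 / 9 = 1.11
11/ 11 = 1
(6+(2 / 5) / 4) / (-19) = -61 / 190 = -0.32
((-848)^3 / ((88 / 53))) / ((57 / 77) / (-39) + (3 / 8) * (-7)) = 2941066326016 / 21173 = 138906452.84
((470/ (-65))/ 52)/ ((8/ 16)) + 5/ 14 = 187/ 2366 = 0.08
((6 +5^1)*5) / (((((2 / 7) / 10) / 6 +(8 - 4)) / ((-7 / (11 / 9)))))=-66150 / 841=-78.66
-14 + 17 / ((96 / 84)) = 7 / 8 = 0.88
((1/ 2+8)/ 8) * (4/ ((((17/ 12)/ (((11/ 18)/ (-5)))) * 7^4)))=-11/ 72030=-0.00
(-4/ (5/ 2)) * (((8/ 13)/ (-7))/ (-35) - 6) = 152816/ 15925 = 9.60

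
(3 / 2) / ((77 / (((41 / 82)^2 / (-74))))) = -3 / 45584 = -0.00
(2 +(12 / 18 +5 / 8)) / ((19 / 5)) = 395 / 456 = 0.87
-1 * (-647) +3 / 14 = 9061 / 14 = 647.21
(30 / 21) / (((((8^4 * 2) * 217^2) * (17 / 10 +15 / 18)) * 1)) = 75 / 51305160704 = 0.00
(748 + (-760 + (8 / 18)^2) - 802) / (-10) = 32959 / 405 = 81.38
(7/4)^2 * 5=245/16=15.31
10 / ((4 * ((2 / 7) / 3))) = 105 / 4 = 26.25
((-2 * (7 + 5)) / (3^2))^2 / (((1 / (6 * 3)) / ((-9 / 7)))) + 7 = -1103 / 7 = -157.57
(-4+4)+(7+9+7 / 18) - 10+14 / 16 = 523 / 72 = 7.26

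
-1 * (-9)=9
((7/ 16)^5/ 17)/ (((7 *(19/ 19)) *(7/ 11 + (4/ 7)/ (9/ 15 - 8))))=6840449/ 28396486656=0.00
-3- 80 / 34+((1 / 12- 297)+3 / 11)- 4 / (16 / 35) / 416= -302.02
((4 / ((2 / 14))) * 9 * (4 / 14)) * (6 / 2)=216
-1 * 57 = -57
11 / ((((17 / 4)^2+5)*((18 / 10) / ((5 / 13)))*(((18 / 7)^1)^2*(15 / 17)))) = 183260 / 10491039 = 0.02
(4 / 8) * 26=13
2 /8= 1 /4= 0.25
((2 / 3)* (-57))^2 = 1444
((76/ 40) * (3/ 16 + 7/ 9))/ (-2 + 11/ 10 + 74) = 2641/ 105264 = 0.03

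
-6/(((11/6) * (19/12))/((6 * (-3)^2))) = -23328/209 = -111.62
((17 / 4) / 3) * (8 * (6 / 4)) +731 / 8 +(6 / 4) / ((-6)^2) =1301 / 12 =108.42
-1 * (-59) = 59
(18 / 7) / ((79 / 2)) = 36 / 553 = 0.07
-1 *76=-76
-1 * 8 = -8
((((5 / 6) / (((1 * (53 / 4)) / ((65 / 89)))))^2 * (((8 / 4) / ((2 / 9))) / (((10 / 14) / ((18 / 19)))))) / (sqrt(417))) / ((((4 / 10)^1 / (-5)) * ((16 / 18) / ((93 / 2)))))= -9282853125 * sqrt(417) / 235049940196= -0.81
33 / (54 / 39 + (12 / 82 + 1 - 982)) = -5863 / 174019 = -0.03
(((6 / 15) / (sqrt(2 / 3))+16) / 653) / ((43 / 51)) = 51 * sqrt(6) / 140395+816 / 28079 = 0.03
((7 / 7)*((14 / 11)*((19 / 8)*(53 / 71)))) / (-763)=-0.00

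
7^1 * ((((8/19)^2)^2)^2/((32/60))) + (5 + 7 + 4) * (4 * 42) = 2688.01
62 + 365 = 427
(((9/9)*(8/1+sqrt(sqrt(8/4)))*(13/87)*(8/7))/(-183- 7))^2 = 2704*(2^(1/4)+8)^2/3347201025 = 0.00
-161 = -161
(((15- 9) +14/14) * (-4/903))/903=-4/116487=-0.00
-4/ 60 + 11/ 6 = 53/ 30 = 1.77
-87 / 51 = -29 / 17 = -1.71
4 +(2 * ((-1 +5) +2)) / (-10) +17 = 99 / 5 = 19.80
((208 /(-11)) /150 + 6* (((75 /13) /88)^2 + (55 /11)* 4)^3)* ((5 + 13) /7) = 12112358845356181923756699 /98069554875503411200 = 123507.84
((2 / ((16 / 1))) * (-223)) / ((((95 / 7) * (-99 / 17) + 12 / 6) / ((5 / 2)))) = 132685 / 146672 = 0.90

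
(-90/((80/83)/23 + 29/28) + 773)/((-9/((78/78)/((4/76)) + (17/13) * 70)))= -19023433747/2246439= -8468.26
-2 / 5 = -0.40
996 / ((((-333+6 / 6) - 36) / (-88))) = 5478 / 23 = 238.17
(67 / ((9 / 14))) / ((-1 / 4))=-3752 / 9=-416.89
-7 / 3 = -2.33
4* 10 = 40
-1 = -1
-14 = -14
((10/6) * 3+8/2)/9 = 1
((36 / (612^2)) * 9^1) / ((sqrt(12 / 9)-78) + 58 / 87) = -87 / 7775834-3 * sqrt(3) / 31103336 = -0.00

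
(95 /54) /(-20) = -0.09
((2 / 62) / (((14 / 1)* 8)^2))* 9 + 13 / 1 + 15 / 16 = 5419801 / 388864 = 13.94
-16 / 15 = -1.07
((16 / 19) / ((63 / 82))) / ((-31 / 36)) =-5248 / 4123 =-1.27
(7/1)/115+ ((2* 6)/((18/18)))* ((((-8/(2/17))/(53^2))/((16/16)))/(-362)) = 3605923/58469335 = 0.06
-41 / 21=-1.95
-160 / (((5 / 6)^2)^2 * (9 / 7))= -32256 / 125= -258.05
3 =3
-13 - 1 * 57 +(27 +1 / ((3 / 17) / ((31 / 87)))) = -10696 / 261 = -40.98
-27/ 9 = -3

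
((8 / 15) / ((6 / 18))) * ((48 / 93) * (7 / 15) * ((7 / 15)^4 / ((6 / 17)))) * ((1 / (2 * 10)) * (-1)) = -4571504 / 1765546875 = -0.00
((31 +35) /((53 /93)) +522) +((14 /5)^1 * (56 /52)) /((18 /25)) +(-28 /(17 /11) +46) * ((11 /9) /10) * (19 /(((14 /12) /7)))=543157652 /527085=1030.49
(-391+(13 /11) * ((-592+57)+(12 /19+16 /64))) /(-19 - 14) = 854585 /27588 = 30.98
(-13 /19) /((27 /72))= -104 /57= -1.82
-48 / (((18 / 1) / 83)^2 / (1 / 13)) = -27556 / 351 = -78.51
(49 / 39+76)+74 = 5899 / 39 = 151.26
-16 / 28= -4 / 7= -0.57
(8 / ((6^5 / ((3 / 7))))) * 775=775 / 2268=0.34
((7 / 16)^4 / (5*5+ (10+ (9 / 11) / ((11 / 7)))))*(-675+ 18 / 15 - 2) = -140238637 / 201195520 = -0.70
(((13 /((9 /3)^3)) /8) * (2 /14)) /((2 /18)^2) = 39 /56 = 0.70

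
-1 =-1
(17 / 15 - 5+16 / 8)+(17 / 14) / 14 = -5233 / 2940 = -1.78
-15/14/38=-15/532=-0.03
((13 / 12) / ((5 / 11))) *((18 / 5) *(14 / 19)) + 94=47653 / 475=100.32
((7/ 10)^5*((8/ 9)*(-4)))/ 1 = -16807/ 28125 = -0.60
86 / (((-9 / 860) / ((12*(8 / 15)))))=-52593.78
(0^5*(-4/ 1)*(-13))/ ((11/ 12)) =0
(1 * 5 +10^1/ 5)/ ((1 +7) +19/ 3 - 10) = 21/ 13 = 1.62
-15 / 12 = -1.25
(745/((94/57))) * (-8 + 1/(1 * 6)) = -14155/4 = -3538.75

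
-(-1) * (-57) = -57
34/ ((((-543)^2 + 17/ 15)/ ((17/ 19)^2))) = 73695/ 798306736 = 0.00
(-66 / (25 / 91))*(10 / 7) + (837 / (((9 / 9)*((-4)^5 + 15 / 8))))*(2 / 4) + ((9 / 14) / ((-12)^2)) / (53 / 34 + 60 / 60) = -136887616123 / 398383440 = -343.61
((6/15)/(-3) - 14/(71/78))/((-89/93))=512182/31595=16.21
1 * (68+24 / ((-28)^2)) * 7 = 6667 / 14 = 476.21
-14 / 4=-7 / 2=-3.50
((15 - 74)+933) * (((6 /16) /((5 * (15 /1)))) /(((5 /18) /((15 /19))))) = 12.42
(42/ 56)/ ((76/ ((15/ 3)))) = 15/ 304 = 0.05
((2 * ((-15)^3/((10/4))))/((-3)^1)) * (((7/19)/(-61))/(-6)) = 1050/1159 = 0.91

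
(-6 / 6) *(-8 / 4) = 2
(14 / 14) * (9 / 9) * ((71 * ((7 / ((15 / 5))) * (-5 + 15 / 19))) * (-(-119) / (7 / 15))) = -3379600 / 19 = -177873.68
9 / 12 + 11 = 47 / 4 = 11.75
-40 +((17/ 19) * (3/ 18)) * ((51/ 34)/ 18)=-39.99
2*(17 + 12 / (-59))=1982 / 59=33.59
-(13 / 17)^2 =-0.58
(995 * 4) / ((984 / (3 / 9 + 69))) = 103480 / 369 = 280.43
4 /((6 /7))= 14 /3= 4.67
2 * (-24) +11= -37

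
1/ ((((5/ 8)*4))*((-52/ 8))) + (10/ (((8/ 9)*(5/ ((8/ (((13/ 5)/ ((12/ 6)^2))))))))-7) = 1341/ 65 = 20.63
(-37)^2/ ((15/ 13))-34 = 17287/ 15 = 1152.47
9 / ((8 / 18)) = 81 / 4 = 20.25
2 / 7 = 0.29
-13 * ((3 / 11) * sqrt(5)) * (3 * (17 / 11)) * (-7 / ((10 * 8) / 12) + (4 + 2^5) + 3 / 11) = -15412761 * sqrt(5) / 26620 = -1294.66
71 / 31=2.29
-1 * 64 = -64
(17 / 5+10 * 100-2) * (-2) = -10014 / 5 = -2002.80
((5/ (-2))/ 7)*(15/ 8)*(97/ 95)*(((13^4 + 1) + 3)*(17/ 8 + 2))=-1371548475/ 17024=-80565.58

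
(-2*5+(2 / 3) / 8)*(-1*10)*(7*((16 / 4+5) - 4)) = 20825 / 6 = 3470.83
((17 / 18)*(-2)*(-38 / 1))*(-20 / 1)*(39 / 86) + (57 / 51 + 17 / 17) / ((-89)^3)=-1006456047184 / 1545997017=-651.01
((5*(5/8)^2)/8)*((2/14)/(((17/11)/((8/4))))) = 1375/30464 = 0.05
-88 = -88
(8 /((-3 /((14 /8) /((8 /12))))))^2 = 49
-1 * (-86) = 86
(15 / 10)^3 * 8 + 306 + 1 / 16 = 5329 / 16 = 333.06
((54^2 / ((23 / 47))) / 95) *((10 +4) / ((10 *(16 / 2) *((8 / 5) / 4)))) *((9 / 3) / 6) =239841 / 17480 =13.72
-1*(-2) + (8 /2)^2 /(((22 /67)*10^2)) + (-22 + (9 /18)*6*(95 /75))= -4321 /275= -15.71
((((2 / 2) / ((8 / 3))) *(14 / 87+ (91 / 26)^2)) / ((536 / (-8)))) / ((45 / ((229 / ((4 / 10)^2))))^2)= -5662316975 / 80580096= -70.27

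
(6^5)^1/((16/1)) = 486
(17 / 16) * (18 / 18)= 17 / 16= 1.06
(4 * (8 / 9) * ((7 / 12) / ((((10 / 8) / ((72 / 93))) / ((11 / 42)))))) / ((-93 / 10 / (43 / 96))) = -0.02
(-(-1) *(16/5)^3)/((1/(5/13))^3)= 4096/2197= 1.86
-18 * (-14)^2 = -3528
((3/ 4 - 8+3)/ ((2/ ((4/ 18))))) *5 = -85/ 36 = -2.36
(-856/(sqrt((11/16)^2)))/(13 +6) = -13696/209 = -65.53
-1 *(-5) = 5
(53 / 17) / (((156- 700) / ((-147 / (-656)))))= -0.00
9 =9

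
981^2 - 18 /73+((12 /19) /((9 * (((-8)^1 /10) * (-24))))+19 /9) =962362.87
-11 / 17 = -0.65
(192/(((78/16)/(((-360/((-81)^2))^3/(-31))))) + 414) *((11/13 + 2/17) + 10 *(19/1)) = 2727919286261724814/34504831011807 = 79059.05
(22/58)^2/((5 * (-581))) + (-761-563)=-3234671141/2443105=-1324.00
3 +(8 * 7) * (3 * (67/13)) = 11295/13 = 868.85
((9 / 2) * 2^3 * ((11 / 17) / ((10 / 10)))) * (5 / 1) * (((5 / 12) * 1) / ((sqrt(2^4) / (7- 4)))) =2475 / 68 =36.40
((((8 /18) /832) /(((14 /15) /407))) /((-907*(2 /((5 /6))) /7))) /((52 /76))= -0.00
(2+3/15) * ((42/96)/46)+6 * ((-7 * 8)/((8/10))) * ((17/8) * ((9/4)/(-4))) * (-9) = -8313599/1840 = -4518.26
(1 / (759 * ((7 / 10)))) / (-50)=-1 / 26565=-0.00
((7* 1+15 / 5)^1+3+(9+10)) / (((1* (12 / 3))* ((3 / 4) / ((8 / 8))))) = 32 / 3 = 10.67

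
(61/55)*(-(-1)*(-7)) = -427/55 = -7.76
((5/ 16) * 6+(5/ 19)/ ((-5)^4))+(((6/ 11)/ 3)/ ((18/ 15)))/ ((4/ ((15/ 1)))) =2.44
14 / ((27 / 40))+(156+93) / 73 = 47603 / 1971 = 24.15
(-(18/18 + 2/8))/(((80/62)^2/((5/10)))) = -961/2560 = -0.38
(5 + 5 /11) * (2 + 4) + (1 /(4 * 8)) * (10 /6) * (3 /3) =34615 /1056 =32.78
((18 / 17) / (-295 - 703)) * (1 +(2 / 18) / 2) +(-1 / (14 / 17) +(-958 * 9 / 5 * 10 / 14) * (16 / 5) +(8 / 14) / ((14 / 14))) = -1170438016 / 296905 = -3942.13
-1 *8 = -8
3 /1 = 3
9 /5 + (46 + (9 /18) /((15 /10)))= 722 /15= 48.13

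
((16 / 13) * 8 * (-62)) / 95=-7936 / 1235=-6.43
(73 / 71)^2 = 5329 / 5041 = 1.06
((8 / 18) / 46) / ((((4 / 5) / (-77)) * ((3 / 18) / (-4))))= 1540 / 69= 22.32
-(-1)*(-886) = -886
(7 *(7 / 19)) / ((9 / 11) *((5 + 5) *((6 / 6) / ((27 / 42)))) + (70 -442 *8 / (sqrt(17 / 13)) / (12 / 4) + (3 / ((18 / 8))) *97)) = -132132 *sqrt(221) / 751823635 -808269 / 1503647270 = -0.00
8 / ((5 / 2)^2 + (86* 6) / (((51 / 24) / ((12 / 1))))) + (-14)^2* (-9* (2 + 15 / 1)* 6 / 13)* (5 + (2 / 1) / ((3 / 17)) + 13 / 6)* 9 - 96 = -5948980291868 / 2581397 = -2304558.46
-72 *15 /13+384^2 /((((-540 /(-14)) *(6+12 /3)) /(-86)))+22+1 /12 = -128459059 /3900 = -32938.22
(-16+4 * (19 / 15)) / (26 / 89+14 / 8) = -58384 / 10905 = -5.35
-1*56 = -56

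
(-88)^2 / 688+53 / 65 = 33739 / 2795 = 12.07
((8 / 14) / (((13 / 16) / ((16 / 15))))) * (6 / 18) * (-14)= -2048 / 585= -3.50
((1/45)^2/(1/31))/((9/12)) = 124/6075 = 0.02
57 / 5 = 11.40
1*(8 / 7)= 8 / 7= 1.14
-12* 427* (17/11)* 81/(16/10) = -8819685/22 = -400894.77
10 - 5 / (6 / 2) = 8.33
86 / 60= 43 / 30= 1.43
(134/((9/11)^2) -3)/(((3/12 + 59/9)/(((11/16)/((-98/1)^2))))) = 175681/84707280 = 0.00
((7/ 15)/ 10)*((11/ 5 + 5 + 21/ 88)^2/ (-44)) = -24995901/ 425920000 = -0.06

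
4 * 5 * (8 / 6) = 80 / 3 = 26.67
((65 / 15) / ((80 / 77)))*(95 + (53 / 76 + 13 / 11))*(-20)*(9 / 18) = -2456727 / 608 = -4040.67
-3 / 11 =-0.27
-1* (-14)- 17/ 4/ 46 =2559/ 184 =13.91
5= 5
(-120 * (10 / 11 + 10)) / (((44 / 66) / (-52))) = 1123200 / 11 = 102109.09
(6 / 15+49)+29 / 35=1758 / 35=50.23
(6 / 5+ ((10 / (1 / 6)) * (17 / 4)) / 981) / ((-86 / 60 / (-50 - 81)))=625394 / 4687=133.43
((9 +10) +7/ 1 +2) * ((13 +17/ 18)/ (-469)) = -502/ 603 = -0.83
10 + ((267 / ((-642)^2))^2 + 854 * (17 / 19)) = 277620303247651 / 358633788336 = 774.11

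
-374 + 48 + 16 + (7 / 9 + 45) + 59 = -1847 / 9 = -205.22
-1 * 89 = -89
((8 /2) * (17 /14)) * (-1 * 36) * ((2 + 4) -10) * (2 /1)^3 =39168 /7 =5595.43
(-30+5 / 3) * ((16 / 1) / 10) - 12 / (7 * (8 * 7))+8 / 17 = -224377 / 4998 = -44.89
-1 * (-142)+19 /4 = 146.75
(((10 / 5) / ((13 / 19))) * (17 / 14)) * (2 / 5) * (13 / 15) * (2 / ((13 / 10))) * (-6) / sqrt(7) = -5168 * sqrt(7) / 3185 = -4.29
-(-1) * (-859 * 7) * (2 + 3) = -30065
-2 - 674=-676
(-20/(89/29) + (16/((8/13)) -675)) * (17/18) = -330599/534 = -619.10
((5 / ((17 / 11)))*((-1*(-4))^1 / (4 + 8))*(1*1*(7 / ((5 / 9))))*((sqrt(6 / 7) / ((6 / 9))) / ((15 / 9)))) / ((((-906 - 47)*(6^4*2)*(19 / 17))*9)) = -11*sqrt(42) / 156444480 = -0.00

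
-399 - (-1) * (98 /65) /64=-829871 /2080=-398.98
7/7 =1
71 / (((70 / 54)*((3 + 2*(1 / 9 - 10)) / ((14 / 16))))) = -17253 / 6040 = -2.86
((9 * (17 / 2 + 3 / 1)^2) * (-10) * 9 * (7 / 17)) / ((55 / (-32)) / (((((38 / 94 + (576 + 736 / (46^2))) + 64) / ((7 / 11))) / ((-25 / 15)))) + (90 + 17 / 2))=-49861540506960 / 111348571031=-447.80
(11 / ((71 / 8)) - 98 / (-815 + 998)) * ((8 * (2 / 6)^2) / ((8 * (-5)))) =-9146 / 584685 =-0.02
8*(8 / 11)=64 / 11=5.82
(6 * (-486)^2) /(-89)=-1417176 /89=-15923.33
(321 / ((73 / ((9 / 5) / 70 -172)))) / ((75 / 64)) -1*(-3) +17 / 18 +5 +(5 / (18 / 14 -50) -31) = -1308442109417 / 1960323750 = -667.46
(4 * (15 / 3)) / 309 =20 / 309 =0.06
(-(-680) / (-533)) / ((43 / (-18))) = 12240 / 22919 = 0.53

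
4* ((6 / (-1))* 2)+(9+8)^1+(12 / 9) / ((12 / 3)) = -92 / 3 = -30.67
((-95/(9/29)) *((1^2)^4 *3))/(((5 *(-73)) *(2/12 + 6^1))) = 1102/2701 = 0.41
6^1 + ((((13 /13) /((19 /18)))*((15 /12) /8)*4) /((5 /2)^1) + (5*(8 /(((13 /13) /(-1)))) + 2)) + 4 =-1055 /38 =-27.76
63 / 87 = 21 / 29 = 0.72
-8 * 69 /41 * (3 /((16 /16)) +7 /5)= -12144 /205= -59.24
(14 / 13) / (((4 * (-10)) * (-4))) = 0.01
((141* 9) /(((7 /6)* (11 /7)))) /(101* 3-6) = 282 /121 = 2.33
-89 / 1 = -89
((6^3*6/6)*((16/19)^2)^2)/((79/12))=169869312/10295359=16.50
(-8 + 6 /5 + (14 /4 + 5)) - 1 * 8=-63 /10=-6.30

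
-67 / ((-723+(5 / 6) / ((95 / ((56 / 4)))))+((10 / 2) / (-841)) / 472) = 1515959688 / 16356010493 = 0.09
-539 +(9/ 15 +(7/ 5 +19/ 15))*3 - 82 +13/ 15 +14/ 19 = -34747/ 57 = -609.60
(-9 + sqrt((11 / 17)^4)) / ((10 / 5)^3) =-310 / 289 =-1.07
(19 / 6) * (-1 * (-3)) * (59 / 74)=1121 / 148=7.57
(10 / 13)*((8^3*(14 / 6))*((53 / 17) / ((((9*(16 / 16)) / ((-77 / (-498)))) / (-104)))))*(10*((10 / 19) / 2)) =-29252608000 / 2171529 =-13470.97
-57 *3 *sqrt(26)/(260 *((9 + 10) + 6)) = -0.13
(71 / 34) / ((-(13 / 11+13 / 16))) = -6248 / 5967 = -1.05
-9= -9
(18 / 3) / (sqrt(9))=2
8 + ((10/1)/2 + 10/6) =44/3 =14.67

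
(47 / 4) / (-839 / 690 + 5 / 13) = -210795 / 14914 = -14.13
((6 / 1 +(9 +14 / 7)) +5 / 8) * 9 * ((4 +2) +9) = 19035 / 8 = 2379.38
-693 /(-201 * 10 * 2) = 231 /1340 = 0.17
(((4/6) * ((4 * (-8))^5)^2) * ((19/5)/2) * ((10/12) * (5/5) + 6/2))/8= 683358693458648.18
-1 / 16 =-0.06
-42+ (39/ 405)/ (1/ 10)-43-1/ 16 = -36331/ 432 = -84.10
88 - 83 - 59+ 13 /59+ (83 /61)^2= -11400282 /219539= -51.93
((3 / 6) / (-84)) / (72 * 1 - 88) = 1 / 2688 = 0.00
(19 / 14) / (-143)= -19 / 2002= -0.01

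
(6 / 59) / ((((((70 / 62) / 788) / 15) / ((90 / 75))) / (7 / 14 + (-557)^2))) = 818507676888 / 2065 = 396371756.36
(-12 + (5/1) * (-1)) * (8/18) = -68/9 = -7.56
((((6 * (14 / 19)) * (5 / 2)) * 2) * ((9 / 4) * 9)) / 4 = 8505 / 76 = 111.91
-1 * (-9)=9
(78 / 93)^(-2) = 961 / 676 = 1.42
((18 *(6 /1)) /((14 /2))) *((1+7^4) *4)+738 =1042830 /7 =148975.71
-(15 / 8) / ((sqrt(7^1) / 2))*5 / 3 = -25*sqrt(7) / 28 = -2.36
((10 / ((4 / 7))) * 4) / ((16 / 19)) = 665 / 8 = 83.12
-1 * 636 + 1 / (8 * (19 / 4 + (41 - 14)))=-161543 / 254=-636.00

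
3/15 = 1/5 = 0.20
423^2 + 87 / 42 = 178931.07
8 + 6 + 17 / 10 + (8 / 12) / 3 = 1433 / 90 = 15.92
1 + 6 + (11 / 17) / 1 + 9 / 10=1453 / 170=8.55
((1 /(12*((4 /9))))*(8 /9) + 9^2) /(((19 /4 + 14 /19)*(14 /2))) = 18506 /8757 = 2.11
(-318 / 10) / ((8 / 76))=-3021 / 10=-302.10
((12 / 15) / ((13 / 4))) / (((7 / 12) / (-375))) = -14400 / 91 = -158.24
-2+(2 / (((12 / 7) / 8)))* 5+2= 140 / 3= 46.67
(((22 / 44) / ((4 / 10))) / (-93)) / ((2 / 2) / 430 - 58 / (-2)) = -1075 / 2319606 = -0.00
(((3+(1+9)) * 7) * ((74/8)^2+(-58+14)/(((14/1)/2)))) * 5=577135/16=36070.94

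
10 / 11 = 0.91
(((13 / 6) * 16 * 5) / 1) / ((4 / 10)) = 1300 / 3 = 433.33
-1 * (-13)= 13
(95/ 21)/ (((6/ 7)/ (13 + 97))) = 5225/ 9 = 580.56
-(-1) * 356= 356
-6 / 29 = -0.21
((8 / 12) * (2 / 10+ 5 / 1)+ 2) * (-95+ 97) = 10.93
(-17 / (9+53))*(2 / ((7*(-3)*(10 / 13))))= 221 / 6510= 0.03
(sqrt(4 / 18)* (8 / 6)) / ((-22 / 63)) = -14* sqrt(2) / 11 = -1.80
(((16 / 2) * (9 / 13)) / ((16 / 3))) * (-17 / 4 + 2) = -243 / 104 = -2.34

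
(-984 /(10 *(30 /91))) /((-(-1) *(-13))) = 574 /25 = 22.96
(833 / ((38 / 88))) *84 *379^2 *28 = 12382644800064 / 19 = 651718147371.79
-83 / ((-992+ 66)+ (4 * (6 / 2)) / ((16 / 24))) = 83 / 908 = 0.09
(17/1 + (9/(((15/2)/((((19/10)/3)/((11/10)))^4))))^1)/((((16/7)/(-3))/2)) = -237032159/5270760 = -44.97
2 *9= 18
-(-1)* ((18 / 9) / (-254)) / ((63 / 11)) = -11 / 8001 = -0.00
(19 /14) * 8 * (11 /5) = 836 /35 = 23.89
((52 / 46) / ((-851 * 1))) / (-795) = 26 / 15560535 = 0.00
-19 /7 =-2.71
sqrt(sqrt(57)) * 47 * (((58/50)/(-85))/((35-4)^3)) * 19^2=-492043 * 57^(1/4)/63305875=-0.02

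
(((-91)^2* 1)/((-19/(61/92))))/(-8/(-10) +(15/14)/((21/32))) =-123759545/1041808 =-118.79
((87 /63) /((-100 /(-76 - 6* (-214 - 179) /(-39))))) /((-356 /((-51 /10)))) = 437291 /16198000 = 0.03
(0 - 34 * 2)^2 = 4624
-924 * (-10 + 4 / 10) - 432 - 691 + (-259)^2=374142 / 5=74828.40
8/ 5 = 1.60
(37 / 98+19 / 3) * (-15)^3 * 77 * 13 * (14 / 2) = -317406375 / 2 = -158703187.50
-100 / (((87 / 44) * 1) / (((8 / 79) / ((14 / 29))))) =-17600 / 1659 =-10.61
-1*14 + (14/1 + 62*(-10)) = -620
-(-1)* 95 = 95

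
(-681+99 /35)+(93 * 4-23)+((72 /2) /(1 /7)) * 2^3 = 59039 /35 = 1686.83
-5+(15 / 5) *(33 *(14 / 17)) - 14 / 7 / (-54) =35144 / 459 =76.57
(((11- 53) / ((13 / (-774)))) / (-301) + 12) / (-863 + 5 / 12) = -576 / 134563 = -0.00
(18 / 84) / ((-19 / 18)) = -27 / 133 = -0.20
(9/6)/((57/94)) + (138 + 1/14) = 37385/266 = 140.55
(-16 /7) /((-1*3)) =16 /21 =0.76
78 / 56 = 39 / 28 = 1.39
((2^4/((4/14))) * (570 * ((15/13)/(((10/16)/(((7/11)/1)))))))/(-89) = -5362560/12727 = -421.35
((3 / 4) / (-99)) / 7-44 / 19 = -40675 / 17556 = -2.32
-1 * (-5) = 5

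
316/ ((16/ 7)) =553/ 4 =138.25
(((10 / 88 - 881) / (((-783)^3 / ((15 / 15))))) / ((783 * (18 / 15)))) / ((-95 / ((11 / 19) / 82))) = -38759 / 267041859962530608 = -0.00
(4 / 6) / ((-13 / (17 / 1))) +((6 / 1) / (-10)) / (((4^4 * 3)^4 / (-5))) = -0.87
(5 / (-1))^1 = -5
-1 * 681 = -681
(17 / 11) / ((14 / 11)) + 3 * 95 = 4007 / 14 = 286.21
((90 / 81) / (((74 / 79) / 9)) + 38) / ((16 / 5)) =9005 / 592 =15.21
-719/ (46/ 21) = -15099/ 46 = -328.24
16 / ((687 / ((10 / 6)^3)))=2000 / 18549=0.11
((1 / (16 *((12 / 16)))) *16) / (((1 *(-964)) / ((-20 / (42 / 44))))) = 440 / 15183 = 0.03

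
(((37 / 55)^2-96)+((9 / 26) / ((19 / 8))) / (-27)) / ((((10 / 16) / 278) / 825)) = -476345373904 / 13585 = -35064068.75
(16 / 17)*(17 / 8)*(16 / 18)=16 / 9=1.78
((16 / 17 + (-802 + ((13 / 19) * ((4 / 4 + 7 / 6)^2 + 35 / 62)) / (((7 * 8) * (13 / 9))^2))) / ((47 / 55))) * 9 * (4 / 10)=-129491994078513 / 38371738496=-3374.67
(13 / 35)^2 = 169 / 1225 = 0.14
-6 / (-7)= 6 / 7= 0.86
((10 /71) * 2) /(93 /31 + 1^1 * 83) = 10 /3053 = 0.00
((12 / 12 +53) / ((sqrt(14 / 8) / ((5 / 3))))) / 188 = 45 * sqrt(7) / 329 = 0.36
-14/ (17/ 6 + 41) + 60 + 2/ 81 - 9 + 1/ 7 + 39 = 13398247/ 149121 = 89.85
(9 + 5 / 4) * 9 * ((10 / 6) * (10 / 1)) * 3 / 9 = 1025 / 2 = 512.50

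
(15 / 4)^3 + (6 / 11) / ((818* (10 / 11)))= 6901971 / 130880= 52.74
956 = 956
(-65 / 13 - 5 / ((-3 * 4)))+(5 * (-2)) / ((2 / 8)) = -535 / 12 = -44.58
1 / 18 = 0.06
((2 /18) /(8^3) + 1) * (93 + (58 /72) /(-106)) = 1635545131 /17584128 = 93.01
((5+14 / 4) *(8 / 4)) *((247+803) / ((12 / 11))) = 32725 / 2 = 16362.50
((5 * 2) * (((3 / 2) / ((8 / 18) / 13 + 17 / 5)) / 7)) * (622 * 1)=5458050 / 14063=388.11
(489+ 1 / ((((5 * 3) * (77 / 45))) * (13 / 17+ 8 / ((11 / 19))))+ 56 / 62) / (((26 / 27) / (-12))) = -1739437344 / 284921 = -6104.98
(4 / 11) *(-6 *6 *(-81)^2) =-944784 / 11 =-85889.45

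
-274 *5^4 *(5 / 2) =-428125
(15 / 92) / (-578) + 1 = 53161 / 53176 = 1.00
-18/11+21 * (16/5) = 3606/55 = 65.56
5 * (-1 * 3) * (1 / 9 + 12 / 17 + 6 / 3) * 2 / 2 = -2155 / 51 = -42.25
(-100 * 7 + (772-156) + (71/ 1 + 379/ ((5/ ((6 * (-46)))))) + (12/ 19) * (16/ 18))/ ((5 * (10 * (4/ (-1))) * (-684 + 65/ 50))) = -5965973/ 38913900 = -0.15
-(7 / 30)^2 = -49 / 900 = -0.05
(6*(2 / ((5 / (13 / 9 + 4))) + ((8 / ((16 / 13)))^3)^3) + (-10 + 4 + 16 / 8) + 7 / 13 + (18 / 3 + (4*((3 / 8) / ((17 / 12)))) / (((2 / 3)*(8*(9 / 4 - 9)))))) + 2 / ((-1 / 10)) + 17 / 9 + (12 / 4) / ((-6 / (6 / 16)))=316385231861183 / 2545920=124271474.30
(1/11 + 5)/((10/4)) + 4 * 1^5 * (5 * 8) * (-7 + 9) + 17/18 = 319751/990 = 322.98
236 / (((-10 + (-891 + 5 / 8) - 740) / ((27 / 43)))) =-50976 / 564289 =-0.09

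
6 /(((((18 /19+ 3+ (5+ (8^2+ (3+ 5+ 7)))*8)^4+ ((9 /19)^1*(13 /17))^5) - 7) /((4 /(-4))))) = -21094238987058 /733946050910477186200339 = -0.00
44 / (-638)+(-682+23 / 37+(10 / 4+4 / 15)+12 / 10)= -21808103 / 32190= -677.48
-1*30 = -30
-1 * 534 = -534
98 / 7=14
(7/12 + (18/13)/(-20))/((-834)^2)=401/542533680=0.00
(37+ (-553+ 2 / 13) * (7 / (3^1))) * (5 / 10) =-24433 / 39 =-626.49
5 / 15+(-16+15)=-2 / 3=-0.67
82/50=41/25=1.64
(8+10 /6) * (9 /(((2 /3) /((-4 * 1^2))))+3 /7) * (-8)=29000 /7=4142.86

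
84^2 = 7056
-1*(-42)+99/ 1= 141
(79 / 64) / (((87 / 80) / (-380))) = -37525 / 87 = -431.32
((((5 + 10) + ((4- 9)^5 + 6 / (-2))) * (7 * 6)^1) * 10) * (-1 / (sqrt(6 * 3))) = 308171.28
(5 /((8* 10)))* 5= 5 /16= 0.31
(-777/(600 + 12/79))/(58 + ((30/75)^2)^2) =-12788125/573147864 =-0.02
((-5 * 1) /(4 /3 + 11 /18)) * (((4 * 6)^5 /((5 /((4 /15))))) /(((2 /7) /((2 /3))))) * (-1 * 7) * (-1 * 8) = -3567255552 /25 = -142690222.08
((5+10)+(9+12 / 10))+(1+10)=181 / 5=36.20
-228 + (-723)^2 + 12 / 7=3657519 / 7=522502.71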